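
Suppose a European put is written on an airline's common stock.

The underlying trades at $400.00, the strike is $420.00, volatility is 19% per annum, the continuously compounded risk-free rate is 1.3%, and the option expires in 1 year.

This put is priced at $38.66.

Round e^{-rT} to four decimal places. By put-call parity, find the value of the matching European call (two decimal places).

e^(−rT) = e^(−0.013·1) = 0.9871
Put-call parity: C − P = S − K·e^(−rT) = 400 − 420·0.9871 = 400 − 414.5820 = -14.5820
C = P + (C − P) = 38.66 + (-14.5820) = 24.0780

$24.08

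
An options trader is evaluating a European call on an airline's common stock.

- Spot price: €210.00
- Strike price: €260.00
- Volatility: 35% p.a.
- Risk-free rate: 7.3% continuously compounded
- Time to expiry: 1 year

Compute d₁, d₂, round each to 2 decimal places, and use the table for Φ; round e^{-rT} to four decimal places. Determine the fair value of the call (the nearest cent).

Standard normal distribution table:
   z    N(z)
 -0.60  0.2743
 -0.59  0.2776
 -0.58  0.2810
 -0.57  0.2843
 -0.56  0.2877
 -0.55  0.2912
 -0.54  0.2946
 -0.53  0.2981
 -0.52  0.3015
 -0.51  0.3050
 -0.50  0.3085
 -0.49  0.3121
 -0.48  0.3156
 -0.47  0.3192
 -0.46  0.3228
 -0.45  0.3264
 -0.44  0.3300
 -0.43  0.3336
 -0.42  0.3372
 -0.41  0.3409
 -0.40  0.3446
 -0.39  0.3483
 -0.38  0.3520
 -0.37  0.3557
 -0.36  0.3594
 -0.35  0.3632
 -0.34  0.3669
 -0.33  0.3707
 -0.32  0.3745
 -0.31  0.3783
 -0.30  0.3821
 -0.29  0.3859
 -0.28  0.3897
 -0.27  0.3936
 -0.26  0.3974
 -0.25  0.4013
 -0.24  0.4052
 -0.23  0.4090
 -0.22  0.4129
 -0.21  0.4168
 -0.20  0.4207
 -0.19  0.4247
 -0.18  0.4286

€17.97

σ√T = 0.35·√1 = 0.3500
d₁ = [ln(210/260) + (0.073 + ½·0.35²)·1] / (σ√T) = (-0.2136 + 0.1342) / 0.3500 = -0.2266 → -0.23
d₂ = -0.2266 − 0.3500 = -0.5766 → -0.58
e^(−rT) = e^(−0.073·1) = 0.9296
N(d₁) = N(-0.23) = 0.4090;  N(d₂) = N(-0.58) = 0.2810
C = 210·0.4090 − 260·0.9296·0.2810 = 85.8900 − 67.9166 = 17.9734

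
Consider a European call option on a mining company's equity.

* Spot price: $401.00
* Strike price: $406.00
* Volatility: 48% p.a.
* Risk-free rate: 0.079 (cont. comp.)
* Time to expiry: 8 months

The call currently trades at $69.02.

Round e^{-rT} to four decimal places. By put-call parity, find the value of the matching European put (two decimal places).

e^(−rT) = e^(−0.079·0.6667) = 0.9487
Put-call parity: C − P = S − K·e^(−rT) = 401 − 406·0.9487 = 401 − 385.1722 = 15.8278
P = C − (C − P) = 69.02 − (15.8278) = 53.1922

$53.19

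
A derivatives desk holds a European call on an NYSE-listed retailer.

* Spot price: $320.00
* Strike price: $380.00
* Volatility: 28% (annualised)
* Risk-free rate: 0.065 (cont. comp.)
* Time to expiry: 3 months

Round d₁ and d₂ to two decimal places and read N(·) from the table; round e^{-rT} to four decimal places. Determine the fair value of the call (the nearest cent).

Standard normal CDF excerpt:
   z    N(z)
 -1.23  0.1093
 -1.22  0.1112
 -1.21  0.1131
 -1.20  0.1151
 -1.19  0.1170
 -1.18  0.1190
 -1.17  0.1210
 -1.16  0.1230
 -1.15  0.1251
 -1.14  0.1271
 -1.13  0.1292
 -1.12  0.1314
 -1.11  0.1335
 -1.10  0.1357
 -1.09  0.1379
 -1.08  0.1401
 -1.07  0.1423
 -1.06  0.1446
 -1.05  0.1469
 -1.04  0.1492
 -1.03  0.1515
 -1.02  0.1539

$3.25

σ√T = 0.28 × 0.5000 = 0.1400
d₁ = [ln(320/380) + (0.065 + 0.28²/2)·0.25] / 0.1400 = [-0.1719 + 0.0261] / 0.1400 = -1.0414 which rounds to -1.04
d₂ = d₁ − σ√T = -1.0414 − 0.1400 = -1.1814 which rounds to -1.18
e^(−rT) = e^(−0.065·0.25) = 0.9839
C = 320·N(-1.04) − 380·0.9839·N(-1.18) = 320·0.1492 − 380·0.9839·0.1190 = 47.7440 − 44.4920 = 3.2520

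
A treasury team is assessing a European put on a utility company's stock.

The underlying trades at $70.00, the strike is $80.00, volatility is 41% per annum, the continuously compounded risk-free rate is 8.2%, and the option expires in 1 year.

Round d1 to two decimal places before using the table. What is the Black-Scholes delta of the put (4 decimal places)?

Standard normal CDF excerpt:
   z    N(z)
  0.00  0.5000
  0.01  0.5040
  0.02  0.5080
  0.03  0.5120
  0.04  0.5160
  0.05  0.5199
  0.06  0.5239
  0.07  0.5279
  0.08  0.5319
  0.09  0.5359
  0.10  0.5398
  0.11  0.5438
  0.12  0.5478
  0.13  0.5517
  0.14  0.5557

σ√T = 0.41·√1 = 0.4100
d₁ = [ln(70/80) + (0.082 + 0.41²/2)·1] / 0.4100 = [-0.1335 + 0.1660] / 0.4100 = 0.0793 ≈ 0.08
N(d₁) = N(0.08) = 0.5319
Δ_put = N(d₁) − 1 = 0.5319 − 1 = -0.4681

-0.4681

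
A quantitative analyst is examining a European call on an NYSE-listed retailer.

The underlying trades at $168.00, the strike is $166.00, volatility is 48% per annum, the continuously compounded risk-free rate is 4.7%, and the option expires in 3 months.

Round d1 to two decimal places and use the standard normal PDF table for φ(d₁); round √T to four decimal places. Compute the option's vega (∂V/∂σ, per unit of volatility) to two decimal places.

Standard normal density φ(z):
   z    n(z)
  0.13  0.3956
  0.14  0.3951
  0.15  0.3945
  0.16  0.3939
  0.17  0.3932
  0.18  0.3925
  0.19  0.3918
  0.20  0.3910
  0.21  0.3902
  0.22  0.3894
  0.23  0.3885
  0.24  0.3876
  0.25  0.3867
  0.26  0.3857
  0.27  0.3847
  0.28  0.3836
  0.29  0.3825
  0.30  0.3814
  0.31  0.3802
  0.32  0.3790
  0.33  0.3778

32.71

T = 0.25;  σ√T = 0.2400
d₁ = [ln(168/166) + (0.047 + ½·0.48²)·0.25] / (σ√T) = (0.0120 + 0.0406) / 0.2400 = 0.2189 → 0.22
√T = √0.25 = 0.5000
φ(d₁) = φ(0.22) = 0.3894
vega = S·φ(d₁)·√T = 168·0.3894·0.5000 = 32.7096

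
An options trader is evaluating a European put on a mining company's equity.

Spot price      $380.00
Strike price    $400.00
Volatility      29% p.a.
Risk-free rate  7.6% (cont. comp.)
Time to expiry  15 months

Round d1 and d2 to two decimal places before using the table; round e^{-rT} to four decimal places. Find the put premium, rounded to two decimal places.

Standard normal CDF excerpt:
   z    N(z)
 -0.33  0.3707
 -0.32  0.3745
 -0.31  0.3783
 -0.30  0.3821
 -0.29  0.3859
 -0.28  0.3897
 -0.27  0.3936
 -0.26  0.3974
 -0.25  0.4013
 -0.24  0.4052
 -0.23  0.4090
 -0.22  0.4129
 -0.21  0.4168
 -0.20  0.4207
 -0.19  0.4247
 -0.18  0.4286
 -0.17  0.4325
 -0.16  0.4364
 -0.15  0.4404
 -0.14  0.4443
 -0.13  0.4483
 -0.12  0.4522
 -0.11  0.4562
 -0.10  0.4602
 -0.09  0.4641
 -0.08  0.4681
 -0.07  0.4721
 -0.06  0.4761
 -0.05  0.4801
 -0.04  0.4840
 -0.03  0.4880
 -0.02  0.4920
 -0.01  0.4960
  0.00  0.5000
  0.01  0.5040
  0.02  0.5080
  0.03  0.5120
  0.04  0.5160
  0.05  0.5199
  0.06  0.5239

T = 1.25;  σ√T = 0.3242
d₁ = [ln(380/400) + (0.076 + 0.29²/2)·1.25] / 0.3242 = [-0.0513 + 0.1476] / 0.3242 = 0.2969 which rounds to 0.30
d₂ = d₁ − σ√T = 0.2969 − 0.3242 = -0.0273 which rounds to -0.03
e^(−rT) = e^(−0.076·1.25) = 0.9094
N(−d₂) = N(0.03) = 0.5120;  N(−d₁) = N(-0.30) = 0.3821
P = 400·0.9094·0.5120 − 380·0.3821 = 186.2451 − 145.1980 = 41.0471

$41.05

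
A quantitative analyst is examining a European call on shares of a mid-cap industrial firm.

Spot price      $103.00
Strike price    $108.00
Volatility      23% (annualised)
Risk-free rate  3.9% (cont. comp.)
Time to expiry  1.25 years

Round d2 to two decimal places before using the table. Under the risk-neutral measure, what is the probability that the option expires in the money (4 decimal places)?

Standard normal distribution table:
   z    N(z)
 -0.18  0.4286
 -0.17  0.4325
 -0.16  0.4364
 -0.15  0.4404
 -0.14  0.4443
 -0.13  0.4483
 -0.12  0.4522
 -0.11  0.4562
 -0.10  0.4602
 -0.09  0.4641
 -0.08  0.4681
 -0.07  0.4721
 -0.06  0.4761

σ√T = 0.23 × 1.1180 = 0.2571
ln(S/K) + (r + σ²/2)T = ln(103/108) + (0.039 + 0.23²/2)·1.25 = -0.0474 + 0.0818 = 0.0344
d₁ = 0.0344 / 0.2571 = 0.1338 ⇒ 0.13
d₂ = d₁ − σ√T = 0.1338 − 0.2571 = -0.1233 ⇒ -0.12
Risk-neutral Pr[S_T > K] = N(d₂) = N(-0.12) = 0.4522

0.4522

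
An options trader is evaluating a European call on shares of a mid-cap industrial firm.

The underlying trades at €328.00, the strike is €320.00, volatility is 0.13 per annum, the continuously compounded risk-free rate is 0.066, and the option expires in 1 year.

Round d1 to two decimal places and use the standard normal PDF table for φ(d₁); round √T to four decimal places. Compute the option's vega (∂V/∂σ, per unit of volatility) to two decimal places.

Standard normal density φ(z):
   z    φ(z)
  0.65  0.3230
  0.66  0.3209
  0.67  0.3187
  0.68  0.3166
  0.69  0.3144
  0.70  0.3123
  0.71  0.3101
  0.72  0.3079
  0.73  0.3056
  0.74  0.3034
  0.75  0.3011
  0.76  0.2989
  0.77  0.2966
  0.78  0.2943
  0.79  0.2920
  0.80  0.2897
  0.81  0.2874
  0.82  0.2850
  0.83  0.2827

σ√T = 0.13 × 1.0000 = 0.1300
d₁ = [ln(328/320) + (0.066 + 0.13²/2)·1] / 0.1300 = [0.0247 + 0.0745] / 0.1300 = 0.7626 → 0.76
√T = √1 = 1.0000
φ(d₁) = φ(0.76) = 0.2989
vega = S·φ(d₁)·√T = 328·0.2989·1.0000 = 98.0392
(The put has the same vega.)

98.04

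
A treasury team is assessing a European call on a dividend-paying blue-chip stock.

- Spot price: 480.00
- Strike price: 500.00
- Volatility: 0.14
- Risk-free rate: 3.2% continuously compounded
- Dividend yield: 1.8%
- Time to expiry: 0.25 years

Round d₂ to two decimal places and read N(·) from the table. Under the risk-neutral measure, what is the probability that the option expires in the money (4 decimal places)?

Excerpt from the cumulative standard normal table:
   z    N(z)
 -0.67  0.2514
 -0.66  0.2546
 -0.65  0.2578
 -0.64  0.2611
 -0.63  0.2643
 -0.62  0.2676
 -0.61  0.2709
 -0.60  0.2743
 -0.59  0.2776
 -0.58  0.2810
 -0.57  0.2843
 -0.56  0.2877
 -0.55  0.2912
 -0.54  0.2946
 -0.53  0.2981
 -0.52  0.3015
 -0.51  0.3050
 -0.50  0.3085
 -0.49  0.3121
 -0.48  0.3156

0.2843

σ√T = 0.14 × 0.5000 = 0.0700
d₁ = [ln(480/500) + (0.032 − 0.018 + 0.14²/2)·0.25] / 0.0700 = [-0.0408 + 0.0060] / 0.0700 = -0.4982 which rounds to -0.50
d₂ = d₁ − σ√T = -0.4982 − 0.0700 = -0.5682 which rounds to -0.57
Risk-neutral Pr[S_T > K] = N(d₂) = N(-0.57) = 0.2843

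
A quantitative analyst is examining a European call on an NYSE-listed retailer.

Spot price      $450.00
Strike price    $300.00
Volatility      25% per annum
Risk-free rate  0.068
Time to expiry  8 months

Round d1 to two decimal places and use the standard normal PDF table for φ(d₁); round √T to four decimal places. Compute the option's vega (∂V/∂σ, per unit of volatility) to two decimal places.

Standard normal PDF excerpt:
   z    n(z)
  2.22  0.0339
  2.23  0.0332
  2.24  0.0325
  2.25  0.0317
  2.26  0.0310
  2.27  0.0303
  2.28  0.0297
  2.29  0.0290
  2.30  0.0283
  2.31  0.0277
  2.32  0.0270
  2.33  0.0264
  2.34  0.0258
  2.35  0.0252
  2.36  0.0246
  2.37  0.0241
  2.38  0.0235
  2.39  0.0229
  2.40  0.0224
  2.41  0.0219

10.18

σ√T = 0.25 × 0.8165 = 0.2041
d₁ = [ln(450/300) + (0.068 + 0.25²/2)·0.6667] / 0.2041 = [0.4055 + 0.0662] / 0.2041 = 2.3105 which rounds to 2.31
√T = √0.6667 = 0.8165
φ(d₁) = φ(2.31) = 0.0277
vega = S·φ(d₁)·√T = 450·0.0277·0.8165 = 10.1777
(The put has the same vega.)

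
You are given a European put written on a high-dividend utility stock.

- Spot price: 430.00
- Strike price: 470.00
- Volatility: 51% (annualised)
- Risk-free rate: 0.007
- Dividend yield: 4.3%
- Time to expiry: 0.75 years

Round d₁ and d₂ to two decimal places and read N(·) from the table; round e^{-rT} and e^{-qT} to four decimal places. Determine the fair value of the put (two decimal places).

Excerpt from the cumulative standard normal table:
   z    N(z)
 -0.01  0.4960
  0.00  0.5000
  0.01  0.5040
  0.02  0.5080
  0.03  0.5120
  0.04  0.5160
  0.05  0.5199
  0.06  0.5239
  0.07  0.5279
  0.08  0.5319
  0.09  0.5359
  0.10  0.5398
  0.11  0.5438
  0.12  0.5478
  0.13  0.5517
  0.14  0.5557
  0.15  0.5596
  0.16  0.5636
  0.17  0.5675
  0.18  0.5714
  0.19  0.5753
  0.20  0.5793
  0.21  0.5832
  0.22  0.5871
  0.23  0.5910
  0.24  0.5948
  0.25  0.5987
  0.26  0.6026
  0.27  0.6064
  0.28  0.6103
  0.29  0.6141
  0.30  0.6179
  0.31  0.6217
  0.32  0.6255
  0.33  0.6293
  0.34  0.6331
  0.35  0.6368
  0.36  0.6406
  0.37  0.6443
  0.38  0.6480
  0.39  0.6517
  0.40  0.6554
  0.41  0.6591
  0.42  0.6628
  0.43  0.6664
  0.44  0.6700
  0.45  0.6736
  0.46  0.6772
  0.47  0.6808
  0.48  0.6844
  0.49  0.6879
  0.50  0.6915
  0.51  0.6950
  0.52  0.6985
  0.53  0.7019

T = 0.75;  σ√T = 0.4417
d₁ = [ln(430/470) + (0.007 − 0.043 + ½·0.51²)·0.75] / (σ√T) = (-0.0889 + 0.0705) / 0.4417 = -0.0417 which rounds to -0.04
d₂ = -0.0417 − 0.4417 = -0.4834 which rounds to -0.48
e^(−qT) = e^(−0.043·0.75) = 0.9683;  e^(−rT) = e^(−0.007·0.75) = 0.9948
N(−d₂) = N(0.48) = 0.6844;  N(−d₁) = N(0.04) = 0.5160
P = 470·0.9948·0.6844 − 430·0.9683·0.5160 = 319.9953 − 214.8464 = 105.1489

105.15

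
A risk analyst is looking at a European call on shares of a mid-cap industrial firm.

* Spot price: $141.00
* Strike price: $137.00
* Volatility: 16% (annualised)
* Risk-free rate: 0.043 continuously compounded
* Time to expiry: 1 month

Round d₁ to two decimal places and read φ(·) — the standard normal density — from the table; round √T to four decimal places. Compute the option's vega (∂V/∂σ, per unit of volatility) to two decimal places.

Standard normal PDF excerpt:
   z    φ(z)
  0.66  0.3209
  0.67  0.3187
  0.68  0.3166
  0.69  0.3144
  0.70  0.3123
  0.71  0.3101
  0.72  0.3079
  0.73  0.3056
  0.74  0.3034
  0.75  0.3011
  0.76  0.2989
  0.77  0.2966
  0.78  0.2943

T = 0.08333;  σ√T = 0.0462
ln(S/K) + (r + σ²/2)T = ln(141/137) + (0.043 + 0.16²/2)·0.08333 = 0.0288 + 0.0046 = 0.0334
d₁ = 0.0334 / 0.0462 = 0.7238 ⇒ 0.72
√T = √0.08333 = 0.2887
φ(d₁) = φ(0.72) = 0.3079
vega = S·φ(d₁)·√T = 141·0.3079·0.2887 = 12.5336

12.53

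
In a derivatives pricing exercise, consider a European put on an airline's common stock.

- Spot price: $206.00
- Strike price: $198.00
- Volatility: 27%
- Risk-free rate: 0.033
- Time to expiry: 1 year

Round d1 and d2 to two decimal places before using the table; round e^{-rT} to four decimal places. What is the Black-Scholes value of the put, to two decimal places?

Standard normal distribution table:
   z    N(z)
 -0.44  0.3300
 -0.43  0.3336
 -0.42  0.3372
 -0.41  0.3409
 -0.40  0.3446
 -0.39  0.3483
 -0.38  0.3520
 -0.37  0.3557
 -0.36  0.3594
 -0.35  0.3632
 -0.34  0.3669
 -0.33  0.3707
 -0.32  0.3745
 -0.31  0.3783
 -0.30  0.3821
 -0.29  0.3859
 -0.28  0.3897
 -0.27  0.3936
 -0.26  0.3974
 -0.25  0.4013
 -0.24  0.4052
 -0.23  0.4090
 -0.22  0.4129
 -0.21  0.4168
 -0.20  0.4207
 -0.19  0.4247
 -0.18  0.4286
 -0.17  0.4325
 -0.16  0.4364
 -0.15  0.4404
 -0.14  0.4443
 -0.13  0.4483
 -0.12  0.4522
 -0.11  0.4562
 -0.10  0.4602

σ√T = 0.27 × 1.0000 = 0.2700
ln(S/K) + (r + σ²/2)T = ln(206/198) + (0.033 + 0.27²/2)·1 = 0.0396 + 0.0695 = 0.1091
d₁ = 0.1091 / 0.2700 = 0.4039 ⇒ 0.40
d₂ = d₁ − σ√T = 0.4039 − 0.2700 = 0.1339 ⇒ 0.13
exp(−rT) = exp(−0.033·1) = 0.9675
P = 198·0.9675·N(-0.13) − 206·N(-0.40) = 198·0.9675·0.4483 − 206·0.3446 = 85.8786 − 70.9876 = 14.8910

$14.89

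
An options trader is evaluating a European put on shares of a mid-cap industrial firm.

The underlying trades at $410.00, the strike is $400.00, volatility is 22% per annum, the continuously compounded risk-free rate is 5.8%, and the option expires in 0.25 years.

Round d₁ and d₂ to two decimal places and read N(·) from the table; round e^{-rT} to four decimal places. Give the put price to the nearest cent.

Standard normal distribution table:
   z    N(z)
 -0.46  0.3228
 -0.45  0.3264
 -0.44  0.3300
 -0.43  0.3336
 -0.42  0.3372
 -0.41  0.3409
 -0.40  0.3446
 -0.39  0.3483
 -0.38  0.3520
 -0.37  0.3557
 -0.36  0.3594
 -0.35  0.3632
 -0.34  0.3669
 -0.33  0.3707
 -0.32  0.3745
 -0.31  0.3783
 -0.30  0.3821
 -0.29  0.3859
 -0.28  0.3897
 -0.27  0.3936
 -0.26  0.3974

$10.87

T = 0.25;  σ√T = 0.1100
d₁ = [ln(410/400) + (0.058 + 0.22²/2)·0.25] / 0.1100 = [0.0247 + 0.0205] / 0.1100 = 0.4113 ⇒ 0.41
d₂ = d₁ − σ√T = 0.4113 − 0.1100 = 0.3013 ⇒ 0.30
e^(−rT) = e^(−0.058·0.25) = 0.9856
N(−d₂) = N(-0.30) = 0.3821;  N(−d₁) = N(-0.41) = 0.3409
P = 400·0.9856·0.3821 − 410·0.3409 = 150.6391 − 139.7690 = 10.8701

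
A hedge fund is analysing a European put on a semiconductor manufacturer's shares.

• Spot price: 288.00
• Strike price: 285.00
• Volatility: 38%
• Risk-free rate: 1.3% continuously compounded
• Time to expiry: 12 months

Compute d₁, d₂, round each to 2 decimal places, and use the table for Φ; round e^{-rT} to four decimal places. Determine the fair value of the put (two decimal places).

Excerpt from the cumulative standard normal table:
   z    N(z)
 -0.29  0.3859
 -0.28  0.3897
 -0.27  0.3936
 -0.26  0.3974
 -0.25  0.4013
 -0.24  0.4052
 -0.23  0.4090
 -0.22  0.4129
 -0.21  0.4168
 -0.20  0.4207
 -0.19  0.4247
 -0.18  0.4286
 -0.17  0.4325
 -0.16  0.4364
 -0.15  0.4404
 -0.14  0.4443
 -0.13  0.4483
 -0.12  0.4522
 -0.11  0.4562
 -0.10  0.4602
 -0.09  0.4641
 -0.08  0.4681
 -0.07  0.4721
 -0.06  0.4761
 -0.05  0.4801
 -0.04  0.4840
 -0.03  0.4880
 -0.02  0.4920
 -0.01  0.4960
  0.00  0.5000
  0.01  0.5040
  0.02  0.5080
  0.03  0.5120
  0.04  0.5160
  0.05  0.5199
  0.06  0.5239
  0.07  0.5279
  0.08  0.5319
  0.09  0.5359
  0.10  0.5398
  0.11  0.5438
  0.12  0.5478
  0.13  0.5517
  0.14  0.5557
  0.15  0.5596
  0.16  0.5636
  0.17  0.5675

σ√T = 0.38 × 1.0000 = 0.3800
d₁ = [ln(288/285) + (0.013 + 0.38²/2)·1] / 0.3800 = [0.0105 + 0.0852] / 0.3800 = 0.2518 which rounds to 0.25
d₂ = d₁ − σ√T = 0.2518 − 0.3800 = -0.1282 which rounds to -0.13
e^(−rT) = e^(−0.013·1) = 0.9871
N(−d₂) = N(0.13) = 0.5517;  N(−d₁) = N(-0.25) = 0.4013
P = 285·0.9871·0.5517 − 288·0.4013 = 155.2062 − 115.5744 = 39.6318

39.63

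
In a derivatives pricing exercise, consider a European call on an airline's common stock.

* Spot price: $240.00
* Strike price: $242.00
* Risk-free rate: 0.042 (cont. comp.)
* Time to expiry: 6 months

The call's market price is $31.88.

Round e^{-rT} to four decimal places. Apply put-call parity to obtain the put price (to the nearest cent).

$28.85

exp(−rT) = exp(−0.042·0.5) = 0.9792
Put-call parity: C − P = S − K·e^(−rT) = 240 − 242·0.9792 = 240 − 236.9664 = 3.0336
P = C − (C − P) = 31.88 − (3.0336) = 28.8464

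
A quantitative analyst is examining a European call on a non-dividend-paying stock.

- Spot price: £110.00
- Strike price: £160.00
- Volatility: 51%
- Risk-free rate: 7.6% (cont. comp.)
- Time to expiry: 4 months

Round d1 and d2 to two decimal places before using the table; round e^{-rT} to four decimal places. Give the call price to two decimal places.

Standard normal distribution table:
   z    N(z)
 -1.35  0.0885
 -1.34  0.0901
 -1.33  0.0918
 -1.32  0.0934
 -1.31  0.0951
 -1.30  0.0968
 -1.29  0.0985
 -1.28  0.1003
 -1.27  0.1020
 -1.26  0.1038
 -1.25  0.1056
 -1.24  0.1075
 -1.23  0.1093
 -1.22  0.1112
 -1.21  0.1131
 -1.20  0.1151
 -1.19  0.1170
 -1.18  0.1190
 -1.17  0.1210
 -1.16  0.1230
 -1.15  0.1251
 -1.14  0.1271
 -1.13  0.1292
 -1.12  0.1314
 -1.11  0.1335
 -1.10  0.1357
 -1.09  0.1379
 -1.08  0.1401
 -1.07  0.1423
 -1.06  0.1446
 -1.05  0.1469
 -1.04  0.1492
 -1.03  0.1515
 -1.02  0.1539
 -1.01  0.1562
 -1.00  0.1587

£2.09

T = 0.3333;  σ√T = 0.2944
d₁ = [ln(110/160) + (0.076 + 0.51²/2)·0.3333] / 0.2944 = [-0.3747 + 0.0687] / 0.2944 = -1.0393 ≈ -1.04
d₂ = d₁ − σ√T = -1.0393 − 0.2944 = -1.3337 ≈ -1.33
e^(−rT) = e^(−0.076·0.3333) = 0.9750
N(d₁) = N(-1.04) = 0.1492;  N(d₂) = N(-1.33) = 0.0918
C = 110·0.1492 − 160·0.9750·0.0918 = 16.4120 − 14.3208 = 2.0912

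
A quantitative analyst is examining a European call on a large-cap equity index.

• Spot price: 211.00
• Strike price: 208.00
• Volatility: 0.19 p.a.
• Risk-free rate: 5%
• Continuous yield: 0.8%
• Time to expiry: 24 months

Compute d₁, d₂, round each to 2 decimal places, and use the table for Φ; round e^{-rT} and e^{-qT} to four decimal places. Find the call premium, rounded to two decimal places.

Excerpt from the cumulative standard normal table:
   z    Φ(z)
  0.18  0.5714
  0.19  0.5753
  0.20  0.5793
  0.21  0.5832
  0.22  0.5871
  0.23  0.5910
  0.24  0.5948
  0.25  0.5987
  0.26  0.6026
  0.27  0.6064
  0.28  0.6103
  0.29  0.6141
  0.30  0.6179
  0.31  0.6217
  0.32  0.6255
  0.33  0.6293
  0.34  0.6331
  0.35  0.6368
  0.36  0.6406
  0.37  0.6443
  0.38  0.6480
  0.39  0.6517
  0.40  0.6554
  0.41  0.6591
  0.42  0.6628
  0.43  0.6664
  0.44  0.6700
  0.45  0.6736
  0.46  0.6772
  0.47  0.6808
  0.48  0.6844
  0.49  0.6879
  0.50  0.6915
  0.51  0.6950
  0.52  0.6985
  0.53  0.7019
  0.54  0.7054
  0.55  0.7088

32.36

σ√T = 0.19·√2 = 0.2687
d₁ = [ln(211/208) + (0.05 − 0.008 + 0.19²/2)·2] / 0.2687 = [0.0143 + 0.1201] / 0.2687 = 0.5003 which rounds to 0.50
d₂ = d₁ − σ√T = 0.5003 − 0.2687 = 0.2316 which rounds to 0.23
exp(−qT) = exp(−0.008·2) = 0.9841;  exp(−rT) = exp(−0.05·2) = 0.9048
N(d₁) = N(0.50) = 0.6915;  N(d₂) = N(0.23) = 0.5910
C = 211·0.9841·0.6915 − 208·0.9048·0.5910 = 143.5866 − 111.2253 = 32.3613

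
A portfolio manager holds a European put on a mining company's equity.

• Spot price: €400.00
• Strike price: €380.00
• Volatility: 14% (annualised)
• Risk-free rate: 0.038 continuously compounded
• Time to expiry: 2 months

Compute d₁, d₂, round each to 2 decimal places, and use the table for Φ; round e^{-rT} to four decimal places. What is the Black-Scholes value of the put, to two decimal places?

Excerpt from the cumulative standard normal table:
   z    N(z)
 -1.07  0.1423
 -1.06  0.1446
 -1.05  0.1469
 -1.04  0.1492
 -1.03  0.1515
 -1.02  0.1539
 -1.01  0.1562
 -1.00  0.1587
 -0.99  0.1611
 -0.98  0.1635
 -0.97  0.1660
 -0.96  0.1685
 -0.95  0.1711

σ√T = 0.14·√0.1667 = 0.0572
d₁ = [ln(400/380) + (0.038 + 0.14²/2)·0.1667] / 0.0572 = [0.0513 + 0.0080] / 0.0572 = 1.0368 ≈ 1.04
d₂ = d₁ − σ√T = 1.0368 − 0.0572 = 0.9797 ≈ 0.98
e^(−rT) = e^(−0.038·0.1667) = 0.9937
P = 380·0.9937·N(-0.98) − 400·N(-1.04) = 380·0.9937·0.1635 − 400·0.1492 = 61.7386 − 59.6800 = 2.0586

€2.06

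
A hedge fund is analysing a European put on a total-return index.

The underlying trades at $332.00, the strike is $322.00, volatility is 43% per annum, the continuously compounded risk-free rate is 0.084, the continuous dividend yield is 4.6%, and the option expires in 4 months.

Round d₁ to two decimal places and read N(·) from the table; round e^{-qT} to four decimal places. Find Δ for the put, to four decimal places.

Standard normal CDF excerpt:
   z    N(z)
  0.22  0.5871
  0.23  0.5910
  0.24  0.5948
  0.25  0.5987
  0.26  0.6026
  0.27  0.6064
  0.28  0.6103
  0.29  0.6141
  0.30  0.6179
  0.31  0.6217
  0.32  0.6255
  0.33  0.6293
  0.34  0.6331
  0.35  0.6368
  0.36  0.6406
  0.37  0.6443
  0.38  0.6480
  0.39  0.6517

-0.3763

σ√T = 0.43 × 0.5774 = 0.2483
d₁ = [ln(332/322) + (0.084 − 0.046 + 0.43²/2)·0.3333] / 0.2483 = [0.0306 + 0.0435] / 0.2483 = 0.2983 → 0.30
N(d₁) = N(0.30) = 0.6179
Δ_put = e^(−qT)·(N(d₁) − 1) = 0.9848·(0.6179 − 1) = -0.3763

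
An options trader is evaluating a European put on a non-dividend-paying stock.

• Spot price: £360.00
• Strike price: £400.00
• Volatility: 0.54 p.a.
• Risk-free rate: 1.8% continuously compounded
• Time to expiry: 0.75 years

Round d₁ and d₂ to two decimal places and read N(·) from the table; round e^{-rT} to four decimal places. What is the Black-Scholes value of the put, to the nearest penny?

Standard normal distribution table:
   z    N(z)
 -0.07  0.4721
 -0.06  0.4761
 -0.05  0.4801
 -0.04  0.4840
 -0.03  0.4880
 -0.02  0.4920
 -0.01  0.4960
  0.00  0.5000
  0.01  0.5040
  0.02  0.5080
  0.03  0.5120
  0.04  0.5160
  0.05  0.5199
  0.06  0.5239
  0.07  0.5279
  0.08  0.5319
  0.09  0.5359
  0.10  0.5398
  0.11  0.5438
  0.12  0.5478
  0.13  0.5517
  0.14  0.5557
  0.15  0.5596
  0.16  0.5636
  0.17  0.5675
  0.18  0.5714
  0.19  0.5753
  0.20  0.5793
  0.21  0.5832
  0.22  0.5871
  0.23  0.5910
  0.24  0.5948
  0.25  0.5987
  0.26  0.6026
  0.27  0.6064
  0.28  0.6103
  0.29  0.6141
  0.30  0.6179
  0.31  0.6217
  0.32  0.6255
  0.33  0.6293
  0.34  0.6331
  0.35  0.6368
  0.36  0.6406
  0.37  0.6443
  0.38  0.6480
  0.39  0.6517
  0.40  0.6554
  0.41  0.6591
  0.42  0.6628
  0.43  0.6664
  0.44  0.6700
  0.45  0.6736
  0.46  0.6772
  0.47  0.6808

T = 0.75;  σ√T = 0.4677
d₁ = [ln(360/400) + (0.018 + 0.54²/2)·0.75] / 0.4677 = [-0.1054 + 0.1229] / 0.4677 = 0.0374 ⇒ 0.04
d₂ = d₁ − σ√T = 0.0374 − 0.4677 = -0.4303 ⇒ -0.43
exp(−rT) = exp(−0.018·0.75) = 0.9866
P = 400·0.9866·N(0.43) − 360·N(-0.04) = 400·0.9866·0.6664 − 360·0.4840 = 262.9881 − 174.2400 = 88.7481

£88.75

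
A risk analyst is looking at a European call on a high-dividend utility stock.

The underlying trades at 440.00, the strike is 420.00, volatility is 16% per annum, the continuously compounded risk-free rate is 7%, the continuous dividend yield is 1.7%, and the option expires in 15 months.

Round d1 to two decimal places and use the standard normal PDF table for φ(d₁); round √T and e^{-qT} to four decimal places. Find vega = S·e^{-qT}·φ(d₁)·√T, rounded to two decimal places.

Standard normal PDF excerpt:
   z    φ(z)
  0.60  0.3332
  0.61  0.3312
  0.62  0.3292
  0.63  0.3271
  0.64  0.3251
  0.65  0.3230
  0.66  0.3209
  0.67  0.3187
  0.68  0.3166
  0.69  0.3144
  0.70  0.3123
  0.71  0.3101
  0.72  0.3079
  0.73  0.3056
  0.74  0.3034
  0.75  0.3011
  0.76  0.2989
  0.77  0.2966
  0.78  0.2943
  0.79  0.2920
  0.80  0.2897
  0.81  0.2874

148.28

σ√T = 0.16·√1.25 = 0.1789
d₁ = [ln(440/420) + (0.07 − 0.017 + 0.16²/2)·1.25] / 0.1789 = [0.0465 + 0.0823] / 0.1789 = 0.7198 ≈ 0.72
√T = √1.25 = 1.1180
φ(d₁) = φ(0.72) = 0.3079
exp(−qT) = exp(−0.017·1.25) = 0.9790
vega = S·exp(−qT)·φ(d₁)·√T = 440·0.9790·0.3079·1.1180 = 148.2815
(Vega is the same for a European call and put with the same parameters.)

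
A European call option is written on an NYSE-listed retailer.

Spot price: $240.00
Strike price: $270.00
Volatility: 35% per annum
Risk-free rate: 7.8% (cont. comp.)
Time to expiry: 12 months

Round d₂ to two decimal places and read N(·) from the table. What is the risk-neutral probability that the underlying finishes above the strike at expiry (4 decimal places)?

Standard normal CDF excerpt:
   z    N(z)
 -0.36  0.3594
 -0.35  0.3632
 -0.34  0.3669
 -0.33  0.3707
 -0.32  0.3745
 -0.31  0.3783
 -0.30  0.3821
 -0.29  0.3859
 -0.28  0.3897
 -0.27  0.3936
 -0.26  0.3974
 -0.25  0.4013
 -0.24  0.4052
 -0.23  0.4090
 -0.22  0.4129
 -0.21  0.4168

0.3859

σ√T = 0.35·√1 = 0.3500
d₁ = [ln(240/270) + (0.078 + 0.35²/2)·1] / 0.3500 = [-0.1178 + 0.1392] / 0.3500 = 0.0613 ⇒ 0.06
d₂ = d₁ − σ√T = 0.0613 − 0.3500 = -0.2887 ⇒ -0.29
Risk-neutral Pr[S_T > K] = N(d₂) = N(-0.29) = 0.3859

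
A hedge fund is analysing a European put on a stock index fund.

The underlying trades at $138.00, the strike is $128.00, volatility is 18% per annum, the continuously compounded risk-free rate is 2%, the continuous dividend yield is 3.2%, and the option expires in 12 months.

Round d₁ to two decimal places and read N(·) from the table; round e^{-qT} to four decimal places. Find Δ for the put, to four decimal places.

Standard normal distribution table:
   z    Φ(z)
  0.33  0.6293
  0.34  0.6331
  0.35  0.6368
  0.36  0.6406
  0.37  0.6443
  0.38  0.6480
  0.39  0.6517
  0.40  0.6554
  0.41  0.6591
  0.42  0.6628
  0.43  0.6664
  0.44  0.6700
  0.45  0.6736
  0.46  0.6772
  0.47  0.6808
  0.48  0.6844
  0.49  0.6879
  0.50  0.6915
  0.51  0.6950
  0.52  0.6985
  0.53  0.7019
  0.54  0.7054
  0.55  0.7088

σ√T = 0.18 × 1.0000 = 0.1800
d₁ = [ln(138/128) + (0.02 − 0.032 + 0.18²/2)·1] / 0.1800 = [0.0752 + 0.0042] / 0.1800 = 0.4412 ⇒ 0.44
N(d₁) = N(0.44) = 0.6700
Δ_put = exp(−qT)·(N(d₁) − 1) = 0.9685·(0.6700 − 1) = -0.3196

-0.3196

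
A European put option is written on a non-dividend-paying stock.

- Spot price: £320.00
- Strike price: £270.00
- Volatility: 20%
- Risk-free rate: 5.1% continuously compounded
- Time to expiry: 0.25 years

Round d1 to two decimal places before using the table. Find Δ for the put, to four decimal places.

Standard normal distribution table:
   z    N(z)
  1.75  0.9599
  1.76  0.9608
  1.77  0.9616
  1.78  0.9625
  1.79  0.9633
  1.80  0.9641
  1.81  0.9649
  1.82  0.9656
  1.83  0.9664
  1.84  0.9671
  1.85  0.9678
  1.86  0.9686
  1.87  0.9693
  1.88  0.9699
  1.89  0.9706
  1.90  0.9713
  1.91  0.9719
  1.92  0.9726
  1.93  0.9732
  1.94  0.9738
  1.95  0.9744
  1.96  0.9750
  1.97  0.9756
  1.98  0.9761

-0.0301

T = 0.25;  σ√T = 0.1000
d₁ = [ln(320/270) + (0.051 + ½·0.2²)·0.25] / (σ√T) = (0.1699 + 0.0178) / 0.1000 = 1.8765 ≈ 1.88
N(d₁) = N(1.88) = 0.9699
Δ_put = N(d₁) − 1 = 0.9699 − 1 = -0.0301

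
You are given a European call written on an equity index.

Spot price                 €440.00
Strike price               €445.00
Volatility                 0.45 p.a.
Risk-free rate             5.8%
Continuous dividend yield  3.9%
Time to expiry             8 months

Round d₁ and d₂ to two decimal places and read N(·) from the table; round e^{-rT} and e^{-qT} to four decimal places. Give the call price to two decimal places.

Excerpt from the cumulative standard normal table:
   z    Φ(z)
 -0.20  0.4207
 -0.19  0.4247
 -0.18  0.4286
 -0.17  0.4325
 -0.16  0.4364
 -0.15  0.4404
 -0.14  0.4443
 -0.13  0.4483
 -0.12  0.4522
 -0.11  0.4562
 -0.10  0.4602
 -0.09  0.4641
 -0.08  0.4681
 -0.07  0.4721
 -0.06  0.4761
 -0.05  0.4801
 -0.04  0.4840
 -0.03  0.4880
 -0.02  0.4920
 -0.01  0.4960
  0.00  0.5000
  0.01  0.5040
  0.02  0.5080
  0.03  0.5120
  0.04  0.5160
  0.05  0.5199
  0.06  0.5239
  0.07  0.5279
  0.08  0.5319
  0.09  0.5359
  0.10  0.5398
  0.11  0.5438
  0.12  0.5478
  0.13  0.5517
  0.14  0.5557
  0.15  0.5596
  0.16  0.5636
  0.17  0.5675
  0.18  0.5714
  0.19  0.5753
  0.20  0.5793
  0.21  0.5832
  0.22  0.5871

€63.13

T = 0.6667;  σ√T = 0.3674
d₁ = [ln(440/445) + (0.058 − 0.039 + 0.45²/2)·0.6667] / 0.3674 = [-0.0113 + 0.0802] / 0.3674 = 0.1874 ≈ 0.19
d₂ = d₁ − σ√T = 0.1874 − 0.3674 = -0.1800 ≈ -0.18
e^(−qT) = e^(−0.039·0.6667) = 0.9743;  e^(−rT) = e^(−0.058·0.6667) = 0.9621
C = 440·0.9743·N(0.19) − 445·0.9621·N(-0.18) = 440·0.9743·0.5753 − 445·0.9621·0.4286 = 246.6265 − 183.4984 = 63.1281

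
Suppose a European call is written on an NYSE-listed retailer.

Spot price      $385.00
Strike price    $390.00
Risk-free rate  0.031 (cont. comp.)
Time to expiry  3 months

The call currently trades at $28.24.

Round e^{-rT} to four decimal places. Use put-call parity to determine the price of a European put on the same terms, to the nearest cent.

e^(−rT) = e^(−0.031·0.25) = 0.9923
Put-call parity: C − P = S − K·e^(−rT) = 385 − 390·0.9923 = 385 − 386.9970 = -1.9970
P = C − (C − P) = 28.24 − (-1.9970) = 30.2370

$30.24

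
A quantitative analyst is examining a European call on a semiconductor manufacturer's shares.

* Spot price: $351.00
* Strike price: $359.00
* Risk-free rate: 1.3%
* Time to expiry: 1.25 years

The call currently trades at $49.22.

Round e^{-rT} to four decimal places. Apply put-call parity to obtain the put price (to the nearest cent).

exp(−rT) = exp(−0.013·1.25) = 0.9839
Put-call parity: C − P = S − K·e^(−rT) = 351 − 359·0.9839 = 351 − 353.2201 = -2.2201
P = C − (C − P) = 49.22 − (-2.2201) = 51.4401

$51.44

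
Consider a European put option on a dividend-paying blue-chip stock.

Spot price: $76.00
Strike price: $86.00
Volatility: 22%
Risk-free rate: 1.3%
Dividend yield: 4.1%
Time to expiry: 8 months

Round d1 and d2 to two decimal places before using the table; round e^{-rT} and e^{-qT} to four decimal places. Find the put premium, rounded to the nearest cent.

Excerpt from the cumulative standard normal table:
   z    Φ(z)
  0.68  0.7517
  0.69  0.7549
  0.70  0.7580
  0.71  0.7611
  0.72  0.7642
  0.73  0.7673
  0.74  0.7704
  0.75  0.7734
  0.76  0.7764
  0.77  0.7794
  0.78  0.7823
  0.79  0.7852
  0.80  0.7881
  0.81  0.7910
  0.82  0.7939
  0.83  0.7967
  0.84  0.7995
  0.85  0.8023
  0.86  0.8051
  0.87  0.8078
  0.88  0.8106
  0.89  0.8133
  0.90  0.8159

$13.06

T = 0.6667;  σ√T = 0.1796
ln(S/K) + (r − q + σ²/2)T = ln(76/86) + (0.013 − 0.041 + 0.22²/2)·0.6667 = -0.1236 − 0.0025 = -0.1261
d₁ = -0.1261 / 0.1796 = -0.7023 ⇒ -0.70
d₂ = d₁ − σ√T = -0.7023 − 0.1796 = -0.8819 ⇒ -0.88
e^(−qT) = e^(−0.041·0.6667) = 0.9730;  e^(−rT) = e^(−0.013·0.6667) = 0.9914
N(−d₂) = N(0.88) = 0.8106;  N(−d₁) = N(0.70) = 0.7580
P = 86·0.9914·0.8106 − 76·0.9730·0.7580 = 69.1121 − 56.0526 = 13.0595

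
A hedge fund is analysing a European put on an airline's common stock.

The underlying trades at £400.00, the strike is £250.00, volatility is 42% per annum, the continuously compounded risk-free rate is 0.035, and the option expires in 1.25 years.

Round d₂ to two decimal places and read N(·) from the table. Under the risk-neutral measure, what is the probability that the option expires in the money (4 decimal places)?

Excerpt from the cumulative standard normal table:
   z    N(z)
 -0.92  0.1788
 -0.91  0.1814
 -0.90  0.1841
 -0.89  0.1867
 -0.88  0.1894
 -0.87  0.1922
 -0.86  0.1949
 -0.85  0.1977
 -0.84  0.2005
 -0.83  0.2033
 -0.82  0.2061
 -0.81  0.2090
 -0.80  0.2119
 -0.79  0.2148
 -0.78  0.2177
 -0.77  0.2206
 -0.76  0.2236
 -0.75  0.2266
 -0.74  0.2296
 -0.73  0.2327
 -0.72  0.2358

0.1949

σ√T = 0.42·√1.25 = 0.4696
ln(S/K) + (r + σ²/2)T = ln(400/250) + (0.035 + 0.42²/2)·1.25 = 0.4700 + 0.1540 = 0.6240
d₁ = 0.6240 / 0.4696 = 1.3289 → 1.33
d₂ = d₁ − σ√T = 1.3289 − 0.4696 = 0.8593 → 0.86
Risk-neutral Pr[S_T < K] = N(−d₂) = N(-0.86) = 0.1949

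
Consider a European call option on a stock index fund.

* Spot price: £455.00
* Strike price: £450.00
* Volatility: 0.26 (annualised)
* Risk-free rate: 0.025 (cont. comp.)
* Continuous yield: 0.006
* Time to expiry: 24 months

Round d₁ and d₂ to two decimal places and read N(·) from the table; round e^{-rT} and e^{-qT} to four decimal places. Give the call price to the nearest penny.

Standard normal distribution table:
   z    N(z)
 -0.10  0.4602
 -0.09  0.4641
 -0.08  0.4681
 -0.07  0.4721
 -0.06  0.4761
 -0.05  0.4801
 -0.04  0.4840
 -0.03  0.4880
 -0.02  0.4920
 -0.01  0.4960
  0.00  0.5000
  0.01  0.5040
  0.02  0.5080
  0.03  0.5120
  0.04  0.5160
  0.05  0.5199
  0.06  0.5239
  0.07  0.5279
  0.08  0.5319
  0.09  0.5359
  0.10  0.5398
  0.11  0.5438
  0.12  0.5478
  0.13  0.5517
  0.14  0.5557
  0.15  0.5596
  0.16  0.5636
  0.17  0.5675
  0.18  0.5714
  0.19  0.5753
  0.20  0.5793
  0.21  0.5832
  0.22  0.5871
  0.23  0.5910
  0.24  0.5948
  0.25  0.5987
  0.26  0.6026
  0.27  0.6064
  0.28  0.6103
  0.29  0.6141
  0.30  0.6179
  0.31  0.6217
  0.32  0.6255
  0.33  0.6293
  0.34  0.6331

σ√T = 0.26·√2 = 0.3677
d₁ = [ln(455/450) + (0.025 − 0.006 + ½·0.26²)·2] / (σ√T) = (0.0110 + 0.1056) / 0.3677 = 0.3172 ≈ 0.32
d₂ = 0.3172 − 0.3677 = -0.0504 ≈ -0.05
e^(−qT) = e^(−0.006·2) = 0.9881;  e^(−rT) = e^(−0.025·2) = 0.9512
C = 455·0.9881·N(0.32) − 450·0.9512·N(-0.05) = 455·0.9881·0.6255 − 450·0.9512·0.4801 = 281.2157 − 205.5020 = 75.7137

£75.71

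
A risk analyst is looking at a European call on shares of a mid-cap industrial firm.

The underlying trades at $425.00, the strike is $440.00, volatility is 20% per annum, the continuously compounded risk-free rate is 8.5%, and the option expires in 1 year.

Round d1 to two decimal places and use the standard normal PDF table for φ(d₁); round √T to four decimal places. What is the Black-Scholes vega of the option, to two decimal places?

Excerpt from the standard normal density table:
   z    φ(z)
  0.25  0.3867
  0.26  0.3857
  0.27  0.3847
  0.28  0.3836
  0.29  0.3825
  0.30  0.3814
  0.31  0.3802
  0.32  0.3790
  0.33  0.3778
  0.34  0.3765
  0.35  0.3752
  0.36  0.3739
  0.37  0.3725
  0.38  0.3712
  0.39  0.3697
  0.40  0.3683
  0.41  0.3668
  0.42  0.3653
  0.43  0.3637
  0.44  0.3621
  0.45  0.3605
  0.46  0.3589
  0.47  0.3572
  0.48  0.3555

159.46

σ√T = 0.2·√1 = 0.2000
d₁ = [ln(425/440) + (0.085 + 0.2²/2)·1] / 0.2000 = [-0.0347 + 0.1050] / 0.2000 = 0.3516 → 0.35
√T = √1 = 1.0000
φ(d₁) = φ(0.35) = 0.3752
vega = S·φ(d₁)·√T = 425·0.3752·1.0000 = 159.4600
(Vega is the same for a European call and put with the same parameters.)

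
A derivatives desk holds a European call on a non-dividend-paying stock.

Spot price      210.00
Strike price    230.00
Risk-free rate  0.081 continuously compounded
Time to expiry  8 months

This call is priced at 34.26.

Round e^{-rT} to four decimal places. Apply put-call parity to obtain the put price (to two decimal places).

exp(−rT) = exp(−0.081·0.6667) = 0.9474
Put-call parity: C − P = S − K·e^(−rT) = 210 − 230·0.9474 = 210 − 217.9020 = -7.9020
P = C − (C − P) = 34.26 − (-7.9020) = 42.1620

42.16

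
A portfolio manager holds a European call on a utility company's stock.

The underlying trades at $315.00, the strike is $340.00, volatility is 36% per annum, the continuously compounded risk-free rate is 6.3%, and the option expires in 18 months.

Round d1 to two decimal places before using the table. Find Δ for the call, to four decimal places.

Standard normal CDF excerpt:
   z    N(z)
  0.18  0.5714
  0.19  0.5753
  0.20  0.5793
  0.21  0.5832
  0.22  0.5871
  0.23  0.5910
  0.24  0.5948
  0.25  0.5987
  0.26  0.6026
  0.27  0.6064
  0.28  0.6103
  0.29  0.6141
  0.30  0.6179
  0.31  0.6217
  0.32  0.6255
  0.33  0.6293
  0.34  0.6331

0.6026

T = 1.5;  σ√T = 0.4409
d₁ = [ln(315/340) + (0.063 + ½·0.36²)·1.5] / (σ√T) = (-0.0764 + 0.1917) / 0.4409 = 0.2616 which rounds to 0.26
N(d₁) = N(0.26) = 0.6026
Δ_call = N(d₁) = 0.6026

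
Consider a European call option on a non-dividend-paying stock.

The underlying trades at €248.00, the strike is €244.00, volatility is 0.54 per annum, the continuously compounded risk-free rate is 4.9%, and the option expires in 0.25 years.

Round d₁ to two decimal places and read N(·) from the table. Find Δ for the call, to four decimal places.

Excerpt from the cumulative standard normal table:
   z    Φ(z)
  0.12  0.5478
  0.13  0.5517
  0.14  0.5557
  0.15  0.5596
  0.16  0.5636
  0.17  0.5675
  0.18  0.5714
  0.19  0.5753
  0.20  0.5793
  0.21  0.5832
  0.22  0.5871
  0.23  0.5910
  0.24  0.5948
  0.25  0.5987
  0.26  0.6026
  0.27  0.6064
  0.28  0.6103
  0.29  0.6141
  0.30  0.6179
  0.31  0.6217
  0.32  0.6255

0.5948

σ√T = 0.54·√0.25 = 0.2700
d₁ = [ln(248/244) + (0.049 + ½·0.54²)·0.25] / (σ√T) = (0.0163 + 0.0487) / 0.2700 = 0.2406 which rounds to 0.24
N(d₁) = N(0.24) = 0.5948
Δ_call = N(d₁) = 0.5948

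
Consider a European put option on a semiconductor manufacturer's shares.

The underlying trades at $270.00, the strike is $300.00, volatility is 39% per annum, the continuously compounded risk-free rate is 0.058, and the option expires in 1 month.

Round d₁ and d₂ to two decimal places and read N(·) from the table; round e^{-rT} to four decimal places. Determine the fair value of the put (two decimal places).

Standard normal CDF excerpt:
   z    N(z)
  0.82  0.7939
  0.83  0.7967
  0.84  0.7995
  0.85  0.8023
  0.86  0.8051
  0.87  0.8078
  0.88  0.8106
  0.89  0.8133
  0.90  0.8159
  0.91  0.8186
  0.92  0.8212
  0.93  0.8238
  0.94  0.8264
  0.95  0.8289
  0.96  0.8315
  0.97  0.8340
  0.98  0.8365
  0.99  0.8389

$31.61

σ√T = 0.39·√0.08333 = 0.1126
d₁ = [ln(270/300) + (0.058 + 0.39²/2)·0.08333] / 0.1126 = [-0.1054 + 0.0112] / 0.1126 = -0.8366 which rounds to -0.84
d₂ = d₁ − σ√T = -0.8366 − 0.1126 = -0.9492 which rounds to -0.95
exp(−rT) = exp(−0.058·0.08333) = 0.9952
P = 300·0.9952·N(0.95) − 270·N(0.84) = 300·0.9952·0.8289 − 270·0.7995 = 247.4764 − 215.8650 = 31.6114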